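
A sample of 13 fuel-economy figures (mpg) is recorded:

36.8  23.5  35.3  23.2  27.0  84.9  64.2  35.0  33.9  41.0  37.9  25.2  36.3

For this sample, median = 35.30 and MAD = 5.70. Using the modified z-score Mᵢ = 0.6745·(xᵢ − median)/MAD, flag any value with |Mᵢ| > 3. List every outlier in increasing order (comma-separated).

64.2, 84.9

|Mᵢ| > 3 ⇔ |xᵢ − 35.30| > 3·5.70/0.6745 = 25.35.
So outliers lie outside [9.95, 60.65].
64.2: M = 3.42 → outlier.
84.9: M = 5.87 → outlier.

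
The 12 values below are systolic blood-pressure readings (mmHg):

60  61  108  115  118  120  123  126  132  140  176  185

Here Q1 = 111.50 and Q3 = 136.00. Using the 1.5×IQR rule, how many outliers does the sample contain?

IQR = 24.50; fences at 111.50 − 36.75 = 74.75 and 136.00 + 36.75 = 172.75.
Outside the cutoffs: 60, 61, 176, 185.

4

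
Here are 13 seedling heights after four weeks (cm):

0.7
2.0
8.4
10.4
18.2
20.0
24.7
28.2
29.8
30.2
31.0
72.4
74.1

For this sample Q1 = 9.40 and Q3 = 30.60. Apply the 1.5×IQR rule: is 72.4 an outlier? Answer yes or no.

IQR = Q3 − Q1 = 30.60 − 9.40 = 21.20.
Lower fence = Q1 − 1.5·IQR = 9.40 − 31.80 = -22.40.
Upper fence = Q3 + 1.5·IQR = 30.60 + 31.80 = 62.40.
72.4 lies above the upper fence.

yes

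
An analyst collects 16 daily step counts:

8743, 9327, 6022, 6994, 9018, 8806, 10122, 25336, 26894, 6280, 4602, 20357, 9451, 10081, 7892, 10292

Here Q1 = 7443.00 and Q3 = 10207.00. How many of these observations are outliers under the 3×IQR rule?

IQR = 2764.00; fences at 7443.00 − 8292.00 = -849.00 and 10207.00 + 8292.00 = 18499.00.
Outside the cutoffs: 20357, 25336, 26894.

3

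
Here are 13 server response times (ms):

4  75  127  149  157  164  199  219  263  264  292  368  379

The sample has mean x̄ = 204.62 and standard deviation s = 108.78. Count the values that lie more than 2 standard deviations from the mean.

Cutoffs: x̄ ± 2s = [-12.94, 422.18].
Every value lies within the cutoffs.

0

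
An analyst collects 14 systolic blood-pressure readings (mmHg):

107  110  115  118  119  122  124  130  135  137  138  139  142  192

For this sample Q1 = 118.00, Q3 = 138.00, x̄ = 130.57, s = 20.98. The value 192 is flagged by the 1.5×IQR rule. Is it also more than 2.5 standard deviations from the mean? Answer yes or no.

z = (192 − 130.57) / 20.98 = 2.93.
|z| = 2.93 > 2.5.

yes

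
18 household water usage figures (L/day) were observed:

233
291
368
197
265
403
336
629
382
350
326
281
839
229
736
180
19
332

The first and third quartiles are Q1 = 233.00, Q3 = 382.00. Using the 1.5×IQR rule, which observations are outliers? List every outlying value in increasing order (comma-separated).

629, 736, 839

IQR = Q3 − Q1 = 382.00 − 233.00 = 149.00.
Lower fence = Q1 − 1.5·IQR = 233.00 − 223.50 = 9.50.
Upper fence = Q3 + 1.5·IQR = 382.00 + 223.50 = 605.50.
629 > 605.50 → outlier.
736 > 605.50 → outlier.
839 > 605.50 → outlier.
All remaining values lie within [9.50, 605.50].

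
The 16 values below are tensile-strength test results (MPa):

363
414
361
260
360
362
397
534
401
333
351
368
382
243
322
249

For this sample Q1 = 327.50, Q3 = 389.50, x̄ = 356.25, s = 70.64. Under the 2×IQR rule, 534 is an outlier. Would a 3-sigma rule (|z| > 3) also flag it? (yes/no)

z = (534 − 356.25) / 70.64 = 2.52.
|z| = 2.52 ≤ 3.

no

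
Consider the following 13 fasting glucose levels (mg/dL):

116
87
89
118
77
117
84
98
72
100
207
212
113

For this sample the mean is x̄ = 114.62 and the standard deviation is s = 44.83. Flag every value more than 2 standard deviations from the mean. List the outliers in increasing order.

Cutoffs at x̄ ± 2s: 114.62 ± 2·44.83 = [24.96, 204.28].
207: z = 2.06, |z| > 2 → outlier.
212: z = 2.17, |z| > 2 → outlier.
Every other value lies within [24.96, 204.28].

207, 212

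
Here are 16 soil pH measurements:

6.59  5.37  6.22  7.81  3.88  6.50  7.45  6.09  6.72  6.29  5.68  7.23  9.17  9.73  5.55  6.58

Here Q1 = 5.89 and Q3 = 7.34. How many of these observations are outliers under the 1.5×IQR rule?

1

IQR = 1.45; fences at 5.89 − 2.175 = 3.715 and 7.34 + 2.175 = 9.515.
Outside the cutoffs: 9.73.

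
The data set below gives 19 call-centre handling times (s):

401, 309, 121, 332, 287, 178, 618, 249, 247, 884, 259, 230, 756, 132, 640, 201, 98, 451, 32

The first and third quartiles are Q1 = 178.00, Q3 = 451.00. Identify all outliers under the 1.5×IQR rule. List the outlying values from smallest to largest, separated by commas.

884

IQR = Q3 − Q1 = 451.00 − 178.00 = 273.00.
Lower fence = Q1 − 1.5·IQR = 178.00 − 409.50 = -231.50.
Upper fence = Q3 + 1.5·IQR = 451.00 + 409.50 = 860.50.
884 > 860.50 → outlier.
All remaining values lie within [-231.50, 860.50].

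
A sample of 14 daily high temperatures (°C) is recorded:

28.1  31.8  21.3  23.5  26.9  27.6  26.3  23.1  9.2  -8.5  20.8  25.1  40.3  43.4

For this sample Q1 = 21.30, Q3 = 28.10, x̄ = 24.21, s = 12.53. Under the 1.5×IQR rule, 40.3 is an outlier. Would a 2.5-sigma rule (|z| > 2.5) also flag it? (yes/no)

no

z = (40.3 − 24.21) / 12.53 = 1.28.
|z| = 1.28 ≤ 2.5.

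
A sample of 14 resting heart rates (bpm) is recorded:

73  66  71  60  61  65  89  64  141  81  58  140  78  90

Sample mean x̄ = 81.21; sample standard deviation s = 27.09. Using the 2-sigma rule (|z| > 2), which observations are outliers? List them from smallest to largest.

Cutoffs at x̄ ± 2s: 81.21 ± 2·27.09 = [27.03, 135.39].
140: z = 2.17, |z| > 2 → outlier.
141: z = 2.21, |z| > 2 → outlier.
Every other value lies within [27.03, 135.39].

140, 141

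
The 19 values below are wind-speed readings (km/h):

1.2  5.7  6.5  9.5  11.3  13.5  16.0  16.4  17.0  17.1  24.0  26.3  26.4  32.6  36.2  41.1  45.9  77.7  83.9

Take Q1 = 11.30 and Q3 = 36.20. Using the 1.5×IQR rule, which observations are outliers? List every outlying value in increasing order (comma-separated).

77.7, 83.9

IQR = Q3 − Q1 = 36.20 − 11.30 = 24.90.
Lower fence = Q1 − 1.5·IQR = 11.30 − 37.35 = -26.05.
Upper fence = Q3 + 1.5·IQR = 36.20 + 37.35 = 73.55.
77.7 > 73.55 → outlier.
83.9 > 73.55 → outlier.
All remaining values lie within [-26.05, 73.55].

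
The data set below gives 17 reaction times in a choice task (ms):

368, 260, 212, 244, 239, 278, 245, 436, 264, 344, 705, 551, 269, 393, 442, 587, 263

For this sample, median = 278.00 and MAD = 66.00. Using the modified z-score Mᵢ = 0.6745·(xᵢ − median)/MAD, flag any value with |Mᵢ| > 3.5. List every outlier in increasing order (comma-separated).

705

|Mᵢ| > 3.5 ⇔ |xᵢ − 278.00| > 3.5·66.00/0.6745 = 342.48.
So outliers lie outside [-64.48, 620.48].
705: M = 4.36 → outlier.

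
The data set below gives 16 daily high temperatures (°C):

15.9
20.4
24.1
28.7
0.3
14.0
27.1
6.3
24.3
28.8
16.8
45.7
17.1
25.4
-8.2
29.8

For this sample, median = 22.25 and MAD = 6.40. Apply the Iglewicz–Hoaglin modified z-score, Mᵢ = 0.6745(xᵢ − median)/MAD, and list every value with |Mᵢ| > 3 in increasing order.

|Mᵢ| > 3 ⇔ |xᵢ − 22.25| > 3·6.40/0.6745 = 28.47.
So outliers lie outside [-6.22, 50.72].
-8.2: M = -3.21 → outlier.

-8.2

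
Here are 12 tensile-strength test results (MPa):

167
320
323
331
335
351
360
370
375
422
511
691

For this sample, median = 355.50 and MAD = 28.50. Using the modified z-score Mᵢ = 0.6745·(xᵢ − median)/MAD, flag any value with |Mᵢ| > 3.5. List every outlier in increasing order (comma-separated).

167, 511, 691

|Mᵢ| > 3.5 ⇔ |xᵢ − 355.50| > 3.5·28.50/0.6745 = 147.89.
So outliers lie outside [207.61, 503.39].
167: M = -4.46 → outlier.
511: M = 3.68 → outlier.
691: M = 7.94 → outlier.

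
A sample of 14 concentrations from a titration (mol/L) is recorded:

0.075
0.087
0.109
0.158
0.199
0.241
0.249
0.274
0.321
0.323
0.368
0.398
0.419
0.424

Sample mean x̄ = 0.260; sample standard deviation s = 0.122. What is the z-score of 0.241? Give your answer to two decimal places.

z = (0.241 − 0.260) / 0.122 = -0.16.

-0.16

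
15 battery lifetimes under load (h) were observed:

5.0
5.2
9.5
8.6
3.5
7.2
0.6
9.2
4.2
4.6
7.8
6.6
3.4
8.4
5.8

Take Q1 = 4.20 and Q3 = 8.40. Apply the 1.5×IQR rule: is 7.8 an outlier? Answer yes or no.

IQR = Q3 − Q1 = 8.40 − 4.20 = 4.20.
Lower fence = Q1 − 1.5·IQR = 4.20 − 6.30 = -2.10.
Upper fence = Q3 + 1.5·IQR = 8.40 + 6.30 = 14.70.
7.8 lies within [-2.10, 14.70].

no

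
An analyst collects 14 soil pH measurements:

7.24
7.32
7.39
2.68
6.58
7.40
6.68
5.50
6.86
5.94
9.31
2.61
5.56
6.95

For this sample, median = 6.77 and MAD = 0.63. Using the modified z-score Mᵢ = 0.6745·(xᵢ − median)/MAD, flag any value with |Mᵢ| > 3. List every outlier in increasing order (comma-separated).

2.61, 2.68

|Mᵢ| > 3 ⇔ |xᵢ − 6.77| > 3·0.63/0.6745 = 2.80.
So outliers lie outside [3.97, 9.57].
2.61: M = -4.45 → outlier.
2.68: M = -4.38 → outlier.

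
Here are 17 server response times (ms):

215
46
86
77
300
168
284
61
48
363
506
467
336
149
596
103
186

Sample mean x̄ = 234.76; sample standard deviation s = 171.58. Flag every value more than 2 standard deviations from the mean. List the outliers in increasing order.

Cutoffs at x̄ ± 2s: 234.76 ± 2·171.58 = [-108.40, 577.92].
596: z = 2.11, |z| > 2 → outlier.
Every other value lies within [-108.40, 577.92].

596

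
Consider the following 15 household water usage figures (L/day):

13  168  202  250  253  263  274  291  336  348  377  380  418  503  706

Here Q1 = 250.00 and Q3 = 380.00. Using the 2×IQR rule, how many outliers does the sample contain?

1

IQR = 130.00; fences at 250.00 − 260.00 = -10.00 and 380.00 + 260.00 = 640.00.
Outside the cutoffs: 706.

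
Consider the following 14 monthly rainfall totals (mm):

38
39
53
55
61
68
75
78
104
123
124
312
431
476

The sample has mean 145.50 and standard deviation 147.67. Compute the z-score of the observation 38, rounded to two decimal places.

z = (38 − 145.50) / 147.67 = -0.73.

-0.73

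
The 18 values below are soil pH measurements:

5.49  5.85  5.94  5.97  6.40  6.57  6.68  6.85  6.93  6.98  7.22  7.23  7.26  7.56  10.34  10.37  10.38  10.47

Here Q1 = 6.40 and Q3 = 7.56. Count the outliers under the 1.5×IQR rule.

4

IQR = 1.16; fences at 6.40 − 1.74 = 4.66 and 7.56 + 1.74 = 9.30.
Outside the cutoffs: 10.34, 10.37, 10.38, 10.47.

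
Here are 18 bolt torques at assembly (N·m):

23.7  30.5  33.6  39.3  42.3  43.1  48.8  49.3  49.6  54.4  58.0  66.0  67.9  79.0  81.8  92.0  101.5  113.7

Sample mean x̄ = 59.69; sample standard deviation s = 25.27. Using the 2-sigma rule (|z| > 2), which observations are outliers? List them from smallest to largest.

113.7

Cutoffs at x̄ ± 2s: 59.69 ± 2·25.27 = [9.15, 110.23].
113.7: z = 2.14, |z| > 2 → outlier.
Every other value lies within [9.15, 110.23].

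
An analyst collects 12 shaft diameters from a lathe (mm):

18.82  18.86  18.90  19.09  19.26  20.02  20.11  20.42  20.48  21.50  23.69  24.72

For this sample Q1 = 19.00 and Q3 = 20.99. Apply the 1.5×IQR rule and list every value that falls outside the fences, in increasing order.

24.72

IQR = Q3 − Q1 = 20.99 − 19.00 = 1.99.
Lower fence = Q1 − 1.5·IQR = 19.00 − 2.985 = 16.015.
Upper fence = Q3 + 1.5·IQR = 20.99 + 2.985 = 23.975.
24.72 > 23.975 → outlier.
All remaining values lie within [16.015, 23.975].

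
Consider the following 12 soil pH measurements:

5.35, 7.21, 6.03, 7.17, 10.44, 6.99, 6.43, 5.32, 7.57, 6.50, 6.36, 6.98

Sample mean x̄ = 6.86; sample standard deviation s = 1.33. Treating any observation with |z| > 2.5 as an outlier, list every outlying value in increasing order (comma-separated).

Cutoffs at x̄ ± 2.5s: 6.86 ± 2.5·1.33 = [3.535, 10.185].
10.44: z = 2.69, |z| > 2.5 → outlier.
Every other value lies within [3.535, 10.185].

10.44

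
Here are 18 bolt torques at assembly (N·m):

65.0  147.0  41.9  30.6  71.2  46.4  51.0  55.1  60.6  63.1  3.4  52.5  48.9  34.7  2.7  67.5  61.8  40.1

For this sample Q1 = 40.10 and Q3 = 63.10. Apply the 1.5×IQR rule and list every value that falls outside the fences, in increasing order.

2.7, 3.4, 147.0

IQR = Q3 − Q1 = 63.10 − 40.10 = 23.00.
Lower fence = Q1 − 1.5·IQR = 40.10 − 34.50 = 5.60.
Upper fence = Q3 + 1.5·IQR = 63.10 + 34.50 = 97.60.
2.7 < 5.60 → outlier.
3.4 < 5.60 → outlier.
147.0 > 97.60 → outlier.
All remaining values lie within [5.60, 97.60].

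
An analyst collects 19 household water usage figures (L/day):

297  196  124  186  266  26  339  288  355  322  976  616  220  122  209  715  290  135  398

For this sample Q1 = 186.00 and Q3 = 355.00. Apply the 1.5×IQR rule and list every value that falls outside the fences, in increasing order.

616, 715, 976

IQR = Q3 − Q1 = 355.00 − 186.00 = 169.00.
Lower fence = Q1 − 1.5·IQR = 186.00 − 253.50 = -67.50.
Upper fence = Q3 + 1.5·IQR = 355.00 + 253.50 = 608.50.
616 > 608.50 → outlier.
715 > 608.50 → outlier.
976 > 608.50 → outlier.
All remaining values lie within [-67.50, 608.50].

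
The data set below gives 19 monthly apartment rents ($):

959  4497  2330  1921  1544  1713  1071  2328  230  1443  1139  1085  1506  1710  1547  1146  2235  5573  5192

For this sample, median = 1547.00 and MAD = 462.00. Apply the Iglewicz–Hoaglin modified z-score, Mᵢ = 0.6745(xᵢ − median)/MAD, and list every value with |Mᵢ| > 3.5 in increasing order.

|Mᵢ| > 3.5 ⇔ |xᵢ − 1547.00| > 3.5·462.00/0.6745 = 2397.33.
So outliers lie outside [-850.33, 3944.33].
4497: M = 4.31 → outlier.
5192: M = 5.32 → outlier.
5573: M = 5.88 → outlier.

4497, 5192, 5573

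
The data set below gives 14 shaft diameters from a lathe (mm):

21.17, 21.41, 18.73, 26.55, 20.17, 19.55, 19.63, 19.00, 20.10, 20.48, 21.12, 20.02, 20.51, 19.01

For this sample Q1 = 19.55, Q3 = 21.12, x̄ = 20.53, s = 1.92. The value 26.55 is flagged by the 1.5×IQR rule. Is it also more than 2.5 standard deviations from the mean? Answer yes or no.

z = (26.55 − 20.53) / 1.92 = 3.14.
|z| = 3.14 > 2.5.

yes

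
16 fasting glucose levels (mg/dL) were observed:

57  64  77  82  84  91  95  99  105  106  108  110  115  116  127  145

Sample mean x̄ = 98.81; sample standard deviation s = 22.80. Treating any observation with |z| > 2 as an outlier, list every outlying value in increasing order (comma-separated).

Cutoffs at x̄ ± 2s: 98.81 ± 2·22.80 = [53.21, 144.41].
145: z = 2.03, |z| > 2 → outlier.
Every other value lies within [53.21, 144.41].

145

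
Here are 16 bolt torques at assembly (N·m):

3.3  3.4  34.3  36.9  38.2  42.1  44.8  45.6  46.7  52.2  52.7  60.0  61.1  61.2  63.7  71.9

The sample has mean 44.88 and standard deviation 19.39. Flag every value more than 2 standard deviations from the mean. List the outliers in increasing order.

3.3, 3.4

Cutoffs at x̄ ± 2s: 44.88 ± 2·19.39 = [6.10, 83.66].
3.3: z = -2.14, |z| > 2 → outlier.
3.4: z = -2.14, |z| > 2 → outlier.
Every other value lies within [6.10, 83.66].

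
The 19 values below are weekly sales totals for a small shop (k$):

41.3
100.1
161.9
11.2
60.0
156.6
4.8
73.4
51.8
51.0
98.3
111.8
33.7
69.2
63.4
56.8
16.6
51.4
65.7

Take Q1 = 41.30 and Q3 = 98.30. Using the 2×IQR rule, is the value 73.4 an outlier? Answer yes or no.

IQR = Q3 − Q1 = 98.30 − 41.30 = 57.00.
Lower fence = Q1 − 2·IQR = 41.30 − 114.00 = -72.70.
Upper fence = Q3 + 2·IQR = 98.30 + 114.00 = 212.30.
73.4 lies within [-72.70, 212.30].

no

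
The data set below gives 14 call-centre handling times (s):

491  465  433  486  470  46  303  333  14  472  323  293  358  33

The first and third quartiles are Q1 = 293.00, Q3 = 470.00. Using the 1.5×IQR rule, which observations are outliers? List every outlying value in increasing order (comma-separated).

IQR = Q3 − Q1 = 470.00 − 293.00 = 177.00.
Lower fence = Q1 − 1.5·IQR = 293.00 − 265.50 = 27.50.
Upper fence = Q3 + 1.5·IQR = 470.00 + 265.50 = 735.50.
14 < 27.50 → outlier.
All remaining values lie within [27.50, 735.50].

14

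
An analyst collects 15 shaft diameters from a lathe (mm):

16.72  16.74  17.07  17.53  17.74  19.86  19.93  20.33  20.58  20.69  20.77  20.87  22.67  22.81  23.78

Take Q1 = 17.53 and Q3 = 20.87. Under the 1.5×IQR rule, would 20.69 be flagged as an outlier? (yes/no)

IQR = Q3 − Q1 = 20.87 − 17.53 = 3.34.
Lower fence = Q1 − 1.5·IQR = 17.53 − 5.01 = 12.52.
Upper fence = Q3 + 1.5·IQR = 20.87 + 5.01 = 25.88.
20.69 lies within [12.52, 25.88].

no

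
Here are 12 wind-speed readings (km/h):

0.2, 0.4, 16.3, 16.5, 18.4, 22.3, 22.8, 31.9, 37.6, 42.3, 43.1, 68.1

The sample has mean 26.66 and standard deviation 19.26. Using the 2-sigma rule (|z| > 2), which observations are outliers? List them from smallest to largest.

68.1

Cutoffs at x̄ ± 2s: 26.66 ± 2·19.26 = [-11.86, 65.18].
68.1: z = 2.15, |z| > 2 → outlier.
Every other value lies within [-11.86, 65.18].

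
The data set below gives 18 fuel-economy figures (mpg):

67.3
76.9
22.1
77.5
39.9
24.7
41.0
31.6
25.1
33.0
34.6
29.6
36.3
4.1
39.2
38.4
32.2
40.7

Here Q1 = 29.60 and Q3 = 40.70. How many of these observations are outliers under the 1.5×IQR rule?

IQR = 11.10; fences at 29.60 − 16.65 = 12.95 and 40.70 + 16.65 = 57.35.
Outside the cutoffs: 4.1, 67.3, 76.9, 77.5.

4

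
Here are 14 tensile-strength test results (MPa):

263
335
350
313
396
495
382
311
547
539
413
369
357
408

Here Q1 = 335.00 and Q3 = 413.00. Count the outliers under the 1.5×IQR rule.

2

IQR = 78.00; fences at 335.00 − 117.00 = 218.00 and 413.00 + 117.00 = 530.00.
Outside the cutoffs: 539, 547.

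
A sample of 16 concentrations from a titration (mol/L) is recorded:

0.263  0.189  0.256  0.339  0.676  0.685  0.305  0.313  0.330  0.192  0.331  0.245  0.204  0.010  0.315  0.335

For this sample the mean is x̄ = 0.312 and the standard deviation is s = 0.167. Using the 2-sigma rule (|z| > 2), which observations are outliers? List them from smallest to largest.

Cutoffs at x̄ ± 2s: 0.312 ± 2·0.167 = [-0.022, 0.646].
0.676: z = 2.18, |z| > 2 → outlier.
0.685: z = 2.23, |z| > 2 → outlier.
Every other value lies within [-0.022, 0.646].

0.676, 0.685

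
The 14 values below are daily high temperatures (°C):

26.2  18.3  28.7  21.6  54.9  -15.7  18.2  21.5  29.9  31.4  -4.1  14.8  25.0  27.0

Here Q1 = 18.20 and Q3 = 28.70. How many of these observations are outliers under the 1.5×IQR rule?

IQR = 10.50; fences at 18.20 − 15.75 = 2.45 and 28.70 + 15.75 = 44.45.
Outside the cutoffs: -15.7, -4.1, 54.9.

3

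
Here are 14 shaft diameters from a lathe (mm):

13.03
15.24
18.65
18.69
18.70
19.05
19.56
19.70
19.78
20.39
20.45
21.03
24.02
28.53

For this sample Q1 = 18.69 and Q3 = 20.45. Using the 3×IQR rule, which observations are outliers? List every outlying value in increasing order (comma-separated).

IQR = Q3 − Q1 = 20.45 − 18.69 = 1.76.
Lower fence = Q1 − 3·IQR = 18.69 − 5.28 = 13.41.
Upper fence = Q3 + 3·IQR = 20.45 + 5.28 = 25.73.
13.03 < 13.41 → outlier.
28.53 > 25.73 → outlier.
All remaining values lie within [13.41, 25.73].

13.03, 28.53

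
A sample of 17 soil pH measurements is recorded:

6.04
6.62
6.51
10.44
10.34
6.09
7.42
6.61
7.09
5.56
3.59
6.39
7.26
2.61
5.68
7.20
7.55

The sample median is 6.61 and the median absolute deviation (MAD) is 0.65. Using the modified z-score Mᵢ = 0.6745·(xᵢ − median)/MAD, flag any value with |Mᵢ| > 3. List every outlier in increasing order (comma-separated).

2.61, 3.59, 10.34, 10.44

|Mᵢ| > 3 ⇔ |xᵢ − 6.61| > 3·0.65/0.6745 = 2.89.
So outliers lie outside [3.72, 9.50].
2.61: M = -4.15 → outlier.
3.59: M = -3.13 → outlier.
10.34: M = 3.87 → outlier.
10.44: M = 3.97 → outlier.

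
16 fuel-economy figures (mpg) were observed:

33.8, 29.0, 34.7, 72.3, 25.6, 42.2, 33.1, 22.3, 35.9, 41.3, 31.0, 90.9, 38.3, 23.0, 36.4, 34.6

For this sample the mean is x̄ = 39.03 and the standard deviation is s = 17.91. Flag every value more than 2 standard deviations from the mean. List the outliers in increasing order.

90.9

Cutoffs at x̄ ± 2s: 39.03 ± 2·17.91 = [3.21, 74.85].
90.9: z = 2.90, |z| > 2 → outlier.
Every other value lies within [3.21, 74.85].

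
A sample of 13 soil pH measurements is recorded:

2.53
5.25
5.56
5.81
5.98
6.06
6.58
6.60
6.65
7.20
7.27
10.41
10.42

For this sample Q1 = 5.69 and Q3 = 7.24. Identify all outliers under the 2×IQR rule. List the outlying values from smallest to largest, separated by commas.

IQR = Q3 − Q1 = 7.24 − 5.69 = 1.55.
Lower fence = Q1 − 2·IQR = 5.69 − 3.10 = 2.59.
Upper fence = Q3 + 2·IQR = 7.24 + 3.10 = 10.34.
2.53 < 2.59 → outlier.
10.41 > 10.34 → outlier.
10.42 > 10.34 → outlier.
All remaining values lie within [2.59, 10.34].

2.53, 10.41, 10.42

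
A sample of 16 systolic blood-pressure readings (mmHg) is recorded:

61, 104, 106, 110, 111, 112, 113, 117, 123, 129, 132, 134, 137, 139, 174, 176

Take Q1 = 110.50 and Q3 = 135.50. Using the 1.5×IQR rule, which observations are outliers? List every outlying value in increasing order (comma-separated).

61, 174, 176

IQR = Q3 − Q1 = 135.50 − 110.50 = 25.00.
Lower fence = Q1 − 1.5·IQR = 110.50 − 37.50 = 73.00.
Upper fence = Q3 + 1.5·IQR = 135.50 + 37.50 = 173.00.
61 < 73.00 → outlier.
174 > 173.00 → outlier.
176 > 173.00 → outlier.
All remaining values lie within [73.00, 173.00].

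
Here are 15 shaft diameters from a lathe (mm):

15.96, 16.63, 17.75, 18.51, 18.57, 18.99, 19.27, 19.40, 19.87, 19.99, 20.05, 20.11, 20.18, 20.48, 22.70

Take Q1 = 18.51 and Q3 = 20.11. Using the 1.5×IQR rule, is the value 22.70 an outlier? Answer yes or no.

yes

IQR = Q3 − Q1 = 20.11 − 18.51 = 1.60.
Lower fence = Q1 − 1.5·IQR = 18.51 − 2.40 = 16.11.
Upper fence = Q3 + 1.5·IQR = 20.11 + 2.40 = 22.51.
22.70 lies above the upper fence.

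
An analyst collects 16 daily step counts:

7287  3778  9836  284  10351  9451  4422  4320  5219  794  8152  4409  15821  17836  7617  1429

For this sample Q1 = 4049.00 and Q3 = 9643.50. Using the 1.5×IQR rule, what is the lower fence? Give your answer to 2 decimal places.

-4342.75

IQR = Q3 − Q1 = 9643.50 − 4049.00 = 5594.50.
Lower fence = Q1 − 1.5·IQR = 4049.00 − 8391.75 = -4342.75.
Upper fence = Q3 + 1.5·IQR = 9643.50 + 8391.75 = 18035.25.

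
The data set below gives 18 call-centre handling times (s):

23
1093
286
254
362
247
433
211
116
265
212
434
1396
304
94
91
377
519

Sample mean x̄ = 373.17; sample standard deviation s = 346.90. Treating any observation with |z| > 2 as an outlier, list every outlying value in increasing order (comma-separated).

Cutoffs at x̄ ± 2s: 373.17 ± 2·346.90 = [-320.63, 1066.97].
1093: z = 2.08, |z| > 2 → outlier.
1396: z = 2.95, |z| > 2 → outlier.
Every other value lies within [-320.63, 1066.97].

1093, 1396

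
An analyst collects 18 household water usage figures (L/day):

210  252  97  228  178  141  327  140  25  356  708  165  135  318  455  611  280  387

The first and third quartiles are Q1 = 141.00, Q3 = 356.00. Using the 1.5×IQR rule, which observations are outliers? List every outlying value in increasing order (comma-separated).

708

IQR = Q3 − Q1 = 356.00 − 141.00 = 215.00.
Lower fence = Q1 − 1.5·IQR = 141.00 − 322.50 = -181.50.
Upper fence = Q3 + 1.5·IQR = 356.00 + 322.50 = 678.50.
708 > 678.50 → outlier.
All remaining values lie within [-181.50, 678.50].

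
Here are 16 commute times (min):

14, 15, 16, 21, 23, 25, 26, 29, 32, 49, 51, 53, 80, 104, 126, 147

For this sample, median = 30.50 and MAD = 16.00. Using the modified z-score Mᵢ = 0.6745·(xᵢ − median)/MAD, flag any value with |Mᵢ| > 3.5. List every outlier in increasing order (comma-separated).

126, 147

|Mᵢ| > 3.5 ⇔ |xᵢ − 30.50| > 3.5·16.00/0.6745 = 83.02.
So outliers lie outside [-52.52, 113.52].
126: M = 4.03 → outlier.
147: M = 4.91 → outlier.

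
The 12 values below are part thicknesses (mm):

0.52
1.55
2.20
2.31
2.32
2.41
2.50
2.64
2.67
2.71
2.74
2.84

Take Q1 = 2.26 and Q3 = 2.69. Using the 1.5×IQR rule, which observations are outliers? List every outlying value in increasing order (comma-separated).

IQR = Q3 − Q1 = 2.69 − 2.26 = 0.43.
Lower fence = Q1 − 1.5·IQR = 2.26 − 0.645 = 1.615.
Upper fence = Q3 + 1.5·IQR = 2.69 + 0.645 = 3.335.
0.52 < 1.615 → outlier.
1.55 < 1.615 → outlier.
All remaining values lie within [1.615, 3.335].

0.52, 1.55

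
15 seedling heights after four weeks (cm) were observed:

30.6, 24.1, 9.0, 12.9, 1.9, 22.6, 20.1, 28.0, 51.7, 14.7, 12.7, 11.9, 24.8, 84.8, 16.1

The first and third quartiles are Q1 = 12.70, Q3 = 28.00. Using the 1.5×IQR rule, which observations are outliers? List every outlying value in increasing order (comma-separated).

IQR = Q3 − Q1 = 28.00 − 12.70 = 15.30.
Lower fence = Q1 − 1.5·IQR = 12.70 − 22.95 = -10.25.
Upper fence = Q3 + 1.5·IQR = 28.00 + 22.95 = 50.95.
51.7 > 50.95 → outlier.
84.8 > 50.95 → outlier.
All remaining values lie within [-10.25, 50.95].

51.7, 84.8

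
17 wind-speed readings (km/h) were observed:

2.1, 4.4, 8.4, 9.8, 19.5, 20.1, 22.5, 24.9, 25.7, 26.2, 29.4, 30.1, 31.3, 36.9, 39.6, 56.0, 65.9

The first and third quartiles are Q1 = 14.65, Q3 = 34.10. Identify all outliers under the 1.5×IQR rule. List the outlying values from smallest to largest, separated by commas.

65.9

IQR = Q3 − Q1 = 34.10 − 14.65 = 19.45.
Lower fence = Q1 − 1.5·IQR = 14.65 − 29.175 = -14.525.
Upper fence = Q3 + 1.5·IQR = 34.10 + 29.175 = 63.275.
65.9 > 63.275 → outlier.
All remaining values lie within [-14.525, 63.275].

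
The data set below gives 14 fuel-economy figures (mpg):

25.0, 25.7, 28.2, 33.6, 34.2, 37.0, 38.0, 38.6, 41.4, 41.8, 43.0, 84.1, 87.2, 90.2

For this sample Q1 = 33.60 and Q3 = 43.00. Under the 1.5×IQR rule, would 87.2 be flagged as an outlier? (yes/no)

yes

IQR = Q3 − Q1 = 43.00 − 33.60 = 9.40.
Lower fence = Q1 − 1.5·IQR = 33.60 − 14.10 = 19.50.
Upper fence = Q3 + 1.5·IQR = 43.00 + 14.10 = 57.10.
87.2 lies above the upper fence.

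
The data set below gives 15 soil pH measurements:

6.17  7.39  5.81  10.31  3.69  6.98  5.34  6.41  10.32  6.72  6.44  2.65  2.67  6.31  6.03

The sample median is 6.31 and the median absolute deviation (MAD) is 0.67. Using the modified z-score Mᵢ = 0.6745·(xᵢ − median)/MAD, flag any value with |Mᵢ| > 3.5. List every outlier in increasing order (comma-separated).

|Mᵢ| > 3.5 ⇔ |xᵢ − 6.31| > 3.5·0.67/0.6745 = 3.48.
So outliers lie outside [2.83, 9.79].
2.65: M = -3.68 → outlier.
2.67: M = -3.66 → outlier.
10.31: M = 4.03 → outlier.
10.32: M = 4.04 → outlier.

2.65, 2.67, 10.31, 10.32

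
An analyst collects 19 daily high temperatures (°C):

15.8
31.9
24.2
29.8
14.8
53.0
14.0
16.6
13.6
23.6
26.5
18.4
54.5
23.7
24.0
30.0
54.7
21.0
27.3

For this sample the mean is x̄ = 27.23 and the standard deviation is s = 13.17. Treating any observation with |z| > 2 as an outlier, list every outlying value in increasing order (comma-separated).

54.5, 54.7

Cutoffs at x̄ ± 2s: 27.23 ± 2·13.17 = [0.89, 53.57].
54.5: z = 2.07, |z| > 2 → outlier.
54.7: z = 2.09, |z| > 2 → outlier.
Every other value lies within [0.89, 53.57].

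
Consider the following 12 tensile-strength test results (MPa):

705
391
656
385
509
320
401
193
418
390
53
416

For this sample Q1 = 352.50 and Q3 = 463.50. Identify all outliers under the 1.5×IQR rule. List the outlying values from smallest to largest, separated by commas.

IQR = Q3 − Q1 = 463.50 − 352.50 = 111.00.
Lower fence = Q1 − 1.5·IQR = 352.50 − 166.50 = 186.00.
Upper fence = Q3 + 1.5·IQR = 463.50 + 166.50 = 630.00.
53 < 186.00 → outlier.
656 > 630.00 → outlier.
705 > 630.00 → outlier.
All remaining values lie within [186.00, 630.00].

53, 656, 705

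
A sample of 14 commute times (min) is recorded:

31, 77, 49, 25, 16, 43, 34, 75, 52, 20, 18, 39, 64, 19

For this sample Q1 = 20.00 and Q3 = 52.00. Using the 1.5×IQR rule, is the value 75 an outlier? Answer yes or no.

IQR = Q3 − Q1 = 52.00 − 20.00 = 32.00.
Lower fence = Q1 − 1.5·IQR = 20.00 − 48.00 = -28.00.
Upper fence = Q3 + 1.5·IQR = 52.00 + 48.00 = 100.00.
75 lies within [-28.00, 100.00].

no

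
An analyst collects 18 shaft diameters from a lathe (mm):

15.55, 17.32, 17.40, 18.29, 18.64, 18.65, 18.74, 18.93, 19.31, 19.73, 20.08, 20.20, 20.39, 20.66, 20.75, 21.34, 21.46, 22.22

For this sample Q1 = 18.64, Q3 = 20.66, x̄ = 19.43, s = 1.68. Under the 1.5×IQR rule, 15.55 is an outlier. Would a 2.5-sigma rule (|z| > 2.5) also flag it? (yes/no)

no

z = (15.55 − 19.43) / 1.68 = -2.31.
|z| = 2.31 ≤ 2.5.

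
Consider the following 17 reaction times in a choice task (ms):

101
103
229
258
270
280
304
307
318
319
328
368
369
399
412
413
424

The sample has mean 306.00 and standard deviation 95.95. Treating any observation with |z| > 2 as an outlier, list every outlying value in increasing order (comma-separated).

Cutoffs at x̄ ± 2s: 306.00 ± 2·95.95 = [114.10, 497.90].
101: z = -2.14, |z| > 2 → outlier.
103: z = -2.12, |z| > 2 → outlier.
Every other value lies within [114.10, 497.90].

101, 103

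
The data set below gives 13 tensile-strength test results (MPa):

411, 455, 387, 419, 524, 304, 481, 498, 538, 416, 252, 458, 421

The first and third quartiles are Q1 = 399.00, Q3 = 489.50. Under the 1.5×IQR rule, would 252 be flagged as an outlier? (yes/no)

yes

IQR = Q3 − Q1 = 489.50 − 399.00 = 90.50.
Lower fence = Q1 − 1.5·IQR = 399.00 − 135.75 = 263.25.
Upper fence = Q3 + 1.5·IQR = 489.50 + 135.75 = 625.25.
252 lies below the lower fence.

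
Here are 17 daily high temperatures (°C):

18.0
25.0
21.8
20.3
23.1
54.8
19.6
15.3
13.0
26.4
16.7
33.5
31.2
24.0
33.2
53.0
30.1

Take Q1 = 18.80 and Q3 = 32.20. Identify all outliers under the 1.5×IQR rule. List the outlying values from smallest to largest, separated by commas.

53.0, 54.8

IQR = Q3 − Q1 = 32.20 − 18.80 = 13.40.
Lower fence = Q1 − 1.5·IQR = 18.80 − 20.10 = -1.30.
Upper fence = Q3 + 1.5·IQR = 32.20 + 20.10 = 52.30.
53.0 > 52.30 → outlier.
54.8 > 52.30 → outlier.
All remaining values lie within [-1.30, 52.30].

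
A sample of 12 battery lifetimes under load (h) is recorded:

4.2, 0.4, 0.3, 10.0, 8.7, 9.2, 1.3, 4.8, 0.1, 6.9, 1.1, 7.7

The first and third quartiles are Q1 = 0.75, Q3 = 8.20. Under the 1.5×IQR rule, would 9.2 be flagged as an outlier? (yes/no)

IQR = Q3 − Q1 = 8.20 − 0.75 = 7.45.
Lower fence = Q1 − 1.5·IQR = 0.75 − 11.175 = -10.425.
Upper fence = Q3 + 1.5·IQR = 8.20 + 11.175 = 19.375.
9.2 lies within [-10.425, 19.375].

no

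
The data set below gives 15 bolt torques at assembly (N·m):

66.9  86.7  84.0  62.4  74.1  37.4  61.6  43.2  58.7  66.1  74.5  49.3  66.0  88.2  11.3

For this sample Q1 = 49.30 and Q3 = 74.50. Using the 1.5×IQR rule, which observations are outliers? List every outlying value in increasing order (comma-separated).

IQR = Q3 − Q1 = 74.50 − 49.30 = 25.20.
Lower fence = Q1 − 1.5·IQR = 49.30 − 37.80 = 11.50.
Upper fence = Q3 + 1.5·IQR = 74.50 + 37.80 = 112.30.
11.3 < 11.50 → outlier.
All remaining values lie within [11.50, 112.30].

11.3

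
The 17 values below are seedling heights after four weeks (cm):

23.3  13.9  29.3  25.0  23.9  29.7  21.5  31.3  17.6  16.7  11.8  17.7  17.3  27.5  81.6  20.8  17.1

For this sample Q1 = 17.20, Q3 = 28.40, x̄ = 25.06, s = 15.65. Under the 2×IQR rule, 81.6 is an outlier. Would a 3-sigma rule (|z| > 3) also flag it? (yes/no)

yes

z = (81.6 − 25.06) / 15.65 = 3.61.
|z| = 3.61 > 3.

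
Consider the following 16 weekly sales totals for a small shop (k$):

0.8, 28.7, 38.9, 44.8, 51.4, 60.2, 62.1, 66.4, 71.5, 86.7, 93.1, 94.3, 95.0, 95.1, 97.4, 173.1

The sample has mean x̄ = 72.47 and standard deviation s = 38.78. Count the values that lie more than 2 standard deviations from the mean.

1

Cutoffs: x̄ ± 2s = [-5.09, 150.03].
Outside the cutoffs: 173.1.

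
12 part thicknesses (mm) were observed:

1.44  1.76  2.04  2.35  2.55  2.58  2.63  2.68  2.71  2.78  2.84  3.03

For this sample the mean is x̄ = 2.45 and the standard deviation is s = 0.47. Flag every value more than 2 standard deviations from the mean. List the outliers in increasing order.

1.44

Cutoffs at x̄ ± 2s: 2.45 ± 2·0.47 = [1.51, 3.39].
1.44: z = -2.15, |z| > 2 → outlier.
Every other value lies within [1.51, 3.39].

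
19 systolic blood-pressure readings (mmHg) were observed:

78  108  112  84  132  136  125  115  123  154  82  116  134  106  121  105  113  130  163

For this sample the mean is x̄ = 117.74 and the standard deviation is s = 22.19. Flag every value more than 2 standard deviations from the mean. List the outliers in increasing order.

Cutoffs at x̄ ± 2s: 117.74 ± 2·22.19 = [73.36, 162.12].
163: z = 2.04, |z| > 2 → outlier.
Every other value lies within [73.36, 162.12].

163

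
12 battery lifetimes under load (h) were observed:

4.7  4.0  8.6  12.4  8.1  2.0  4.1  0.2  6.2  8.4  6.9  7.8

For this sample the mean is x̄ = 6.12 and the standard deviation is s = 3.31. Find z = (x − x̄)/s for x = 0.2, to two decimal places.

-1.79

z = (0.2 − 6.12) / 3.31 = -1.79.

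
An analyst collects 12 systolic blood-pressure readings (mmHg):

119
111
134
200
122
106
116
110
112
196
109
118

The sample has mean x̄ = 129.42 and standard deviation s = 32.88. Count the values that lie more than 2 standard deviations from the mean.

Cutoffs: x̄ ± 2s = [63.66, 195.18].
Outside the cutoffs: 196, 200.

2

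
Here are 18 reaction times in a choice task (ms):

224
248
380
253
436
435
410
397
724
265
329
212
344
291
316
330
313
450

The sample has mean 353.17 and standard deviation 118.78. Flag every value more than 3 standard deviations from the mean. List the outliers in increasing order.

724

Cutoffs at x̄ ± 3s: 353.17 ± 3·118.78 = [-3.17, 709.51].
724: z = 3.12, |z| > 3 → outlier.
Every other value lies within [-3.17, 709.51].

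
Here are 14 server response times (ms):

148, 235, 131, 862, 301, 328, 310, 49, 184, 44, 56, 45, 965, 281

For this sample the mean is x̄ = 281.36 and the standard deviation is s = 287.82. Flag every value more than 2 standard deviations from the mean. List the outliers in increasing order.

Cutoffs at x̄ ± 2s: 281.36 ± 2·287.82 = [-294.28, 857.00].
862: z = 2.02, |z| > 2 → outlier.
965: z = 2.38, |z| > 2 → outlier.
Every other value lies within [-294.28, 857.00].

862, 965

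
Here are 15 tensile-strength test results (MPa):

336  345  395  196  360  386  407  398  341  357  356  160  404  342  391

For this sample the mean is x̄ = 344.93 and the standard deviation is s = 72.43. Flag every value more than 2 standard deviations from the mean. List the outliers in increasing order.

160, 196

Cutoffs at x̄ ± 2s: 344.93 ± 2·72.43 = [200.07, 489.79].
160: z = -2.55, |z| > 2 → outlier.
196: z = -2.06, |z| > 2 → outlier.
Every other value lies within [200.07, 489.79].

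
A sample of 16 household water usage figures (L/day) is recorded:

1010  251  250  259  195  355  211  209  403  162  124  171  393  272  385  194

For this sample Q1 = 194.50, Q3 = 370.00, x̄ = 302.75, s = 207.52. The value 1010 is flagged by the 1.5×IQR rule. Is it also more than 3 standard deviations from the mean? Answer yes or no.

yes

z = (1010 − 302.75) / 207.52 = 3.41.
|z| = 3.41 > 3.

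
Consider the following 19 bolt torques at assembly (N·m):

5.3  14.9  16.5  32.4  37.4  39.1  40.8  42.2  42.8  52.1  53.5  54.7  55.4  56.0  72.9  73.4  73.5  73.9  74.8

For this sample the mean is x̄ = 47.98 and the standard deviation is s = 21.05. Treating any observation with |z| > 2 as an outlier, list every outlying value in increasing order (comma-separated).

5.3

Cutoffs at x̄ ± 2s: 47.98 ± 2·21.05 = [5.88, 90.08].
5.3: z = -2.03, |z| > 2 → outlier.
Every other value lies within [5.88, 90.08].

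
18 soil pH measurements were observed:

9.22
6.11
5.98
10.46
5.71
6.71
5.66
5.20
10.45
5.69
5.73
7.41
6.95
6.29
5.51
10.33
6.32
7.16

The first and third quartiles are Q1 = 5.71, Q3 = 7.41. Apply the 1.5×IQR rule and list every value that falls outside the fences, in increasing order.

10.33, 10.45, 10.46

IQR = Q3 − Q1 = 7.41 − 5.71 = 1.70.
Lower fence = Q1 − 1.5·IQR = 5.71 − 2.55 = 3.16.
Upper fence = Q3 + 1.5·IQR = 7.41 + 2.55 = 9.96.
10.33 > 9.96 → outlier.
10.45 > 9.96 → outlier.
10.46 > 9.96 → outlier.
All remaining values lie within [3.16, 9.96].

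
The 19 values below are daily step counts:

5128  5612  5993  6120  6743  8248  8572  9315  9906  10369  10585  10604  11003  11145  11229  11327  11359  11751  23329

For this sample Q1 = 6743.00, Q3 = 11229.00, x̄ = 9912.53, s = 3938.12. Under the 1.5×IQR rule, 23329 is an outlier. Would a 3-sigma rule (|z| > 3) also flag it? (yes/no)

z = (23329 − 9912.53) / 3938.12 = 3.41.
|z| = 3.41 > 3.

yes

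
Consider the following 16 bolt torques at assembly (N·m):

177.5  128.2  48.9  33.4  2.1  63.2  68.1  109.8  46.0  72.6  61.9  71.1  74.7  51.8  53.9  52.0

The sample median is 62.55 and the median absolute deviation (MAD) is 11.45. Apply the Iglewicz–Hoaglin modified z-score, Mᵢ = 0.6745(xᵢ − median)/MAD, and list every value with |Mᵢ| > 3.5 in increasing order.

2.1, 128.2, 177.5

|Mᵢ| > 3.5 ⇔ |xᵢ − 62.55| > 3.5·11.45/0.6745 = 59.41.
So outliers lie outside [3.14, 121.96].
2.1: M = -3.56 → outlier.
128.2: M = 3.87 → outlier.
177.5: M = 6.77 → outlier.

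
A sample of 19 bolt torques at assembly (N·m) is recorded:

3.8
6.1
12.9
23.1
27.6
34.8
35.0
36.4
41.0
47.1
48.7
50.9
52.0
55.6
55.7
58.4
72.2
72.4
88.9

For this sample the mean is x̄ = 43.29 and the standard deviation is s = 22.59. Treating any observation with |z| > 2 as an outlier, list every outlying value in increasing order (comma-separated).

88.9

Cutoffs at x̄ ± 2s: 43.29 ± 2·22.59 = [-1.89, 88.47].
88.9: z = 2.02, |z| > 2 → outlier.
Every other value lies within [-1.89, 88.47].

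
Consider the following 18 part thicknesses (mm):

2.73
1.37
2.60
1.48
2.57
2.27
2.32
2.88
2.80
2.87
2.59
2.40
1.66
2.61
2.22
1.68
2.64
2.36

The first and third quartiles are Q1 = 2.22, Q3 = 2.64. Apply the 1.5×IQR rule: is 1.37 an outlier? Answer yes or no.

yes

IQR = Q3 − Q1 = 2.64 − 2.22 = 0.42.
Lower fence = Q1 − 1.5·IQR = 2.22 − 0.63 = 1.59.
Upper fence = Q3 + 1.5·IQR = 2.64 + 0.63 = 3.27.
1.37 lies below the lower fence.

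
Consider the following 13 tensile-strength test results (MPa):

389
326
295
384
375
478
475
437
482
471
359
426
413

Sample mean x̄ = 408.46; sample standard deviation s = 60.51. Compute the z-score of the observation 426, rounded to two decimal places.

0.29

z = (426 − 408.46) / 60.51 = 0.29.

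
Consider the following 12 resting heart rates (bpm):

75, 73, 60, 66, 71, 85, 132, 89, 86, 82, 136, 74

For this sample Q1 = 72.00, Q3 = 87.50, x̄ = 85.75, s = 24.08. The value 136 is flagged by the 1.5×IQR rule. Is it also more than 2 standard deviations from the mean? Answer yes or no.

yes

z = (136 − 85.75) / 24.08 = 2.09.
|z| = 2.09 > 2.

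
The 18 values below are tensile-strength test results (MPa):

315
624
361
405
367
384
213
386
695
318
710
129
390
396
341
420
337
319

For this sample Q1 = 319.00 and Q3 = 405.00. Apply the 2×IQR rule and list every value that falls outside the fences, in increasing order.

129, 624, 695, 710

IQR = Q3 − Q1 = 405.00 − 319.00 = 86.00.
Lower fence = Q1 − 2·IQR = 319.00 − 172.00 = 147.00.
Upper fence = Q3 + 2·IQR = 405.00 + 172.00 = 577.00.
129 < 147.00 → outlier.
624 > 577.00 → outlier.
695 > 577.00 → outlier.
710 > 577.00 → outlier.
All remaining values lie within [147.00, 577.00].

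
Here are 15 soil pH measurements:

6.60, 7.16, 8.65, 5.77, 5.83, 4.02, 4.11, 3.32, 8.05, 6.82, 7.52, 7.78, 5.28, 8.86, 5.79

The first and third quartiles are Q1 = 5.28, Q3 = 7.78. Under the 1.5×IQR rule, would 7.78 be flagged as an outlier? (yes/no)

no

IQR = Q3 − Q1 = 7.78 − 5.28 = 2.50.
Lower fence = Q1 − 1.5·IQR = 5.28 − 3.75 = 1.53.
Upper fence = Q3 + 1.5·IQR = 7.78 + 3.75 = 11.53.
7.78 lies within [1.53, 11.53].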